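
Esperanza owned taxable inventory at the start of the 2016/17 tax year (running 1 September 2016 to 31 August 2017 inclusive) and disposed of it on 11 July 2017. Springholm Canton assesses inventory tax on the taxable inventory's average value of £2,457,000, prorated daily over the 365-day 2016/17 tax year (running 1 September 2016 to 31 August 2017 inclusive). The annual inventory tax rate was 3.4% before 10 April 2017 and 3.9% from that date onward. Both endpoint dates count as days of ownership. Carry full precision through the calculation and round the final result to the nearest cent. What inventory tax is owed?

1 September 2016 – 9 April 2017: 221 days at 3.4% → £2,457,000 × 3.4% × 221/365 = £50,580.5425
10 April – 11 July 2017: 93 days at 3.9% → £2,457,000 × 3.9% × 93/365 = £24,415.1753
Total = £74,995.7178

£74,995.72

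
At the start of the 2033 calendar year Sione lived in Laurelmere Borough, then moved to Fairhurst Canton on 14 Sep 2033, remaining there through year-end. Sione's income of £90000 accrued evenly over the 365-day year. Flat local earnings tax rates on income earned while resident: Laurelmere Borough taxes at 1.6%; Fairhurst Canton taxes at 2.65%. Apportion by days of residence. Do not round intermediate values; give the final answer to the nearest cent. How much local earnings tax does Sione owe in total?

£1722.21

Laurelmere Borough, 1 Jan – 13 Sep 2033: 256 days → £90000 × 1.6% × 256/365 = £1009.9726
Fairhurst Canton, 14 Sep – 31 Dec 2033: 109 days → £90000 × 2.65% × 109/365 = £712.2329
Total = £1722.2055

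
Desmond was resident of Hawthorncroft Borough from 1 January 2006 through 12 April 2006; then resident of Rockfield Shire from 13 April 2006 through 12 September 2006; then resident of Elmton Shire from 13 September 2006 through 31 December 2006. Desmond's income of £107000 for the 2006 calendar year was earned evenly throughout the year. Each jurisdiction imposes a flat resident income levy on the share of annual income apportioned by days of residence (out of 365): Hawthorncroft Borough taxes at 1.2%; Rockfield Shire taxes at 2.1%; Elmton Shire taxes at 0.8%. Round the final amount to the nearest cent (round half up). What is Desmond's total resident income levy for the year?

£1558.68

Hawthorncroft Borough, 1 January – 12 April 2006: 102 days → £107000 × 1.2% × 102/365 = £358.8164
Rockfield Shire, 13 April – 12 September 2006: 153 days → £107000 × 2.1% × 153/365 = £941.8932
Elmton Shire, 13 September – 31 December 2006: 110 days → £107000 × 0.8% × 110/365 = £257.9726
Total = £1558.6822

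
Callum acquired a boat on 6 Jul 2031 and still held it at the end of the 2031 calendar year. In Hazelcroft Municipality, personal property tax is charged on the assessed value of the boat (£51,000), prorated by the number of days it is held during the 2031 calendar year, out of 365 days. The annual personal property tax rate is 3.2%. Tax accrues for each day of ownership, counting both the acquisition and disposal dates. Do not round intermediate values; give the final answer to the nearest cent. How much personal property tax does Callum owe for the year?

Days held (6 Jul – 31 Dec 2031): 179 out of 365
Tax = £51,000 × 3.2% × 179/365 = £800.3507

£800.35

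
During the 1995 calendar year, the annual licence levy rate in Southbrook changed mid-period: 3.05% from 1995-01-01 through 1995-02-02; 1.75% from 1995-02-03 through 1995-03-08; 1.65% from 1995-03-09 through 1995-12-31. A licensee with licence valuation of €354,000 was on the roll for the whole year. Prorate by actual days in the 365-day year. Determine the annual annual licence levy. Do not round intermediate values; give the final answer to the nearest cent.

1995-01-01 to 1995-02-02: 33 days at 3.05% → €354,000 × 3.05% × 33/365 = €976.1671
1995-02-03 to 1995-03-08: 34 days at 1.75% → €354,000 × 1.75% × 34/365 = €577.0685
1995-03-09 to 1995-12-31: 298 days at 1.65% → €354,000 × 1.65% × 298/365 = €4,768.8164
Total = €6,322.0521

€6,322.05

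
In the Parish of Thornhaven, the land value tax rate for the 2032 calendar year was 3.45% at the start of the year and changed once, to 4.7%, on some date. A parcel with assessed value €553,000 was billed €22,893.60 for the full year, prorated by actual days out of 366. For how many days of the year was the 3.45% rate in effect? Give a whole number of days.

164 days

Let d = days at the first rate; then 366 − d days at the second rate.
€553,000 × [3.45%·d + 4.7%·(366−d)] / 366 = €22,893.60
Solving gives d = 164, so the new rate took effect on June 13, 2032.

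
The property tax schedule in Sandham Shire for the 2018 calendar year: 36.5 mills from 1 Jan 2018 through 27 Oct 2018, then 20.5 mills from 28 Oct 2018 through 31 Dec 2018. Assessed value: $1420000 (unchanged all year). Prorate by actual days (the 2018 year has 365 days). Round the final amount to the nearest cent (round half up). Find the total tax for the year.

$47783.97

1 Jan – 27 Oct 2018: 300 days at 36.5 mills → $1420000 × 3.65% × 300/365 = $42600.0000
28 Oct – 31 Dec 2018: 65 days at 20.5 mills → $1420000 × 2.05% × 65/365 = $5183.9726
Total = $47783.9726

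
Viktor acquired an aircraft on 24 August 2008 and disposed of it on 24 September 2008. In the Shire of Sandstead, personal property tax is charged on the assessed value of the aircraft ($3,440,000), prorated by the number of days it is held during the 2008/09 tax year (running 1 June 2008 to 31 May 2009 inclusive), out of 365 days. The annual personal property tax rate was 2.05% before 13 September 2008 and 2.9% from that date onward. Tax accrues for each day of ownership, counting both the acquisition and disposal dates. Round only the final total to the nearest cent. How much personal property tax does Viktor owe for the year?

$7,143.89

24 August – 12 September 2008: 20 days at 2.05% → $3,440,000 × 2.05% × 20/365 = $3,864.1096
13 September – 24 September 2008: 12 days at 2.9% → $3,440,000 × 2.9% × 12/365 = $3,279.7808
Total = $7,143.8904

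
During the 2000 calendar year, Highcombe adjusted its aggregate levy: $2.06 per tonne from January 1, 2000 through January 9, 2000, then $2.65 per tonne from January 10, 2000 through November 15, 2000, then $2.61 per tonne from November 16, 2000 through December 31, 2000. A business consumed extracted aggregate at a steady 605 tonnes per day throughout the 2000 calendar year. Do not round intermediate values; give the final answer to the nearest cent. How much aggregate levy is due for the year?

January 1 – January 9, 2000: 9 days × 605 tonnes/day = 5,445 tonnes at $2.06/tonne → $11,216.70
January 10 – November 15, 2000: 311 days × 605 tonnes/day = 188,155 tonnes at $2.65/tonne → $498,610.75
November 16 – December 31, 2000: 46 days × 605 tonnes/day = 27,830 tonnes at $2.61/tonne → $72,636.30

$582,463.75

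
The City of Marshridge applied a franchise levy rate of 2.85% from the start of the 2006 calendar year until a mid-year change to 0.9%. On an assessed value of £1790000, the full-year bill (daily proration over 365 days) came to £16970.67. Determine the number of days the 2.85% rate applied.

9 days

Let d = days at the first rate; then 365 − d days at the second rate.
£1790000 × [2.85%·d + 0.9%·(365−d)] / 365 = £16970.67
Solving gives d = 9, so the new rate took effect on 10 Jan 2006.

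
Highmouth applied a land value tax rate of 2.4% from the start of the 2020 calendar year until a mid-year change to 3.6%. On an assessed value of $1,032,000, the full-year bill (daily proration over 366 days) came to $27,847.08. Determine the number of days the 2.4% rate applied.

Let d = days at the first rate; then 366 − d days at the second rate.
$1,032,000 × [2.4%·d + 3.6%·(366−d)] / 366 = $27,847.08
Solving gives d = 275, so the new rate took effect on 2 October 2020.

275 days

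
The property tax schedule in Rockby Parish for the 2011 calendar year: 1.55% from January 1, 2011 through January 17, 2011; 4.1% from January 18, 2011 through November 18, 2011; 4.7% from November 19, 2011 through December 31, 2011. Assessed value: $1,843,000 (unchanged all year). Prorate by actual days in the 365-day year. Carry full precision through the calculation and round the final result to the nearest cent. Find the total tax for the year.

$74,676.85

January 1 – January 17, 2011: 17 days at 1.55% → $1,843,000 × 1.55% × 17/365 = $1,330.4945
January 18 – November 18, 2011: 305 days at 4.1% → $1,843,000 × 4.1% × 305/365 = $63,141.6849
November 19 – December 31, 2011: 43 days at 4.7% → $1,843,000 × 4.7% × 43/365 = $10,204.6658
Total = $74,676.8452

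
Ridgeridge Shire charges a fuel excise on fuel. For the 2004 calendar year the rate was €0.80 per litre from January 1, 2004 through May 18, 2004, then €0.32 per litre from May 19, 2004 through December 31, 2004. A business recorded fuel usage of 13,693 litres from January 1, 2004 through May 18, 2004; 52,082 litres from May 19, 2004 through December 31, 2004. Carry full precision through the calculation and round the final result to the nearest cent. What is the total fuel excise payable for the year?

€27,620.64

January 1 – May 18, 2004: 13,693 litres at €0.80/litre → €10,954.40
May 19 – December 31, 2004: 52,082 litres at €0.32/litre → €16,666.24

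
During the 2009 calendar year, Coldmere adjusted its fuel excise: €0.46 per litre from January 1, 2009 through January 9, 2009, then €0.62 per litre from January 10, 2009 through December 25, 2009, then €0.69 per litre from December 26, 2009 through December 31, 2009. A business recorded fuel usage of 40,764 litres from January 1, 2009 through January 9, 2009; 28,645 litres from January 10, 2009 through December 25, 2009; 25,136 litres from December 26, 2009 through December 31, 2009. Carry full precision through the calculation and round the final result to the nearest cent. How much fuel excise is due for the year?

January 1 – January 9, 2009: 40,764 litres at €0.46/litre → €18,751.44
January 10 – December 25, 2009: 28,645 litres at €0.62/litre → €17,759.90
December 26 – December 31, 2009: 25,136 litres at €0.69/litre → €17,343.84

€53,855.18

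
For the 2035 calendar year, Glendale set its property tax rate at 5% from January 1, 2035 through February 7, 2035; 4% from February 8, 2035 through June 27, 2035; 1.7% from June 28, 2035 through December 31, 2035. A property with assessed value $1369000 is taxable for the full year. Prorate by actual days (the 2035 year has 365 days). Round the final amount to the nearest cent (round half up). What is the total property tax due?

January 1 – February 7, 2035: 38 days at 5% → $1369000 × 5% × 38/365 = $7126.3014
February 8 – June 27, 2035: 140 days at 4% → $1369000 × 4% × 140/365 = $21003.8356
June 28 – December 31, 2035: 187 days at 1.7% → $1369000 × 1.7% × 187/365 = $11923.4274
Total = $40053.5644

$40053.56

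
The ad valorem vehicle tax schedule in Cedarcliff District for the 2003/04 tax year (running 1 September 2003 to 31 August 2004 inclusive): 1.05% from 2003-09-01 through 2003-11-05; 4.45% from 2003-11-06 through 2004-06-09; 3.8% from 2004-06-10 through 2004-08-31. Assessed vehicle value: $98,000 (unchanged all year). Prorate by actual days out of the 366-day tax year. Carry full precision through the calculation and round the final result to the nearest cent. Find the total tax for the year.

2003-09-01 to 2003-11-05: 66 days at 1.05% → $98,000 × 1.05% × 66/366 = $185.5574
2003-11-06 to 2004-06-09: 217 days at 4.45% → $98,000 × 4.45% × 217/366 = $2,585.6202
2004-06-10 to 2004-08-31: 83 days at 3.8% → $98,000 × 3.8% × 83/366 = $844.5137
Total = $3,615.6913

$3,615.69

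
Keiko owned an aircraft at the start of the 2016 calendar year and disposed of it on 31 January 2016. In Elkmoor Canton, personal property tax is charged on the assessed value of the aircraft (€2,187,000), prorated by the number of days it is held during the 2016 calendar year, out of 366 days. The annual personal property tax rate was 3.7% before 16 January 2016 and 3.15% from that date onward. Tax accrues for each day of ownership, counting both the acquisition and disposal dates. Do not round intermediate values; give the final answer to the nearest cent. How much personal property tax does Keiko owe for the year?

1 January – 15 January 2016: 15 days at 3.7% → €2,187,000 × 3.7% × 15/366 = €3,316.3525
16 January – 31 January 2016: 16 days at 3.15% → €2,187,000 × 3.15% × 16/366 = €3,011.6066
Total = €6,327.9590

€6,327.96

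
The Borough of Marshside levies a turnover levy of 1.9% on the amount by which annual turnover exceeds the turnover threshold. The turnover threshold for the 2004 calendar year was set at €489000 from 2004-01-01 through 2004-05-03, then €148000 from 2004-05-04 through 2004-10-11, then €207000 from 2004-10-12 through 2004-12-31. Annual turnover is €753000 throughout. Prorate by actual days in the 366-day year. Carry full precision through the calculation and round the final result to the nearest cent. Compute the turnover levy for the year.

€9051.84

2004-01-01 to 2004-05-03: 124 days, exemption €489000 → (€753000 − €489000) × 1.9% × 124/366 = €1699.4098
2004-05-04 to 2004-10-11: 161 days, exemption €148000 → (€753000 − €148000) × 1.9% × 161/366 = €5056.5437
2004-10-12 to 2004-12-31: 81 days, exemption €207000 → (€753000 − €207000) × 1.9% × 81/366 = €2295.8852
Total = €9051.8388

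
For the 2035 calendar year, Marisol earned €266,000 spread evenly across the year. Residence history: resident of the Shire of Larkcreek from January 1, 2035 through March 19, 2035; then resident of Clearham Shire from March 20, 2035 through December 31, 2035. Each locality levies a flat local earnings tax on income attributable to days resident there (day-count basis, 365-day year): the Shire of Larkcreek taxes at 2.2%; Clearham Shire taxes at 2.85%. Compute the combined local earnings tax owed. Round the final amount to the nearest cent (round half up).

The Shire of Larkcreek, January 1 – March 19, 2035: 78 days → €266,000 × 2.2% × 78/365 = €1,250.5644
Clearham Shire, March 20 – December 31, 2035: 287 days → €266,000 × 2.85% × 287/365 = €5,960.9507
Total = €7,211.5151

€7,211.52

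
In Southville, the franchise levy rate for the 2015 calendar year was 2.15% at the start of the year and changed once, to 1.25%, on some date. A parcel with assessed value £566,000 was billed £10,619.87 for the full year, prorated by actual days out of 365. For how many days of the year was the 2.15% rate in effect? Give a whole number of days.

254 days

Let d = days at the first rate; then 365 − d days at the second rate.
£566,000 × [2.15%·d + 1.25%·(365−d)] / 365 = £10,619.87
Solving gives d = 254, so the new rate took effect on 12 September 2015.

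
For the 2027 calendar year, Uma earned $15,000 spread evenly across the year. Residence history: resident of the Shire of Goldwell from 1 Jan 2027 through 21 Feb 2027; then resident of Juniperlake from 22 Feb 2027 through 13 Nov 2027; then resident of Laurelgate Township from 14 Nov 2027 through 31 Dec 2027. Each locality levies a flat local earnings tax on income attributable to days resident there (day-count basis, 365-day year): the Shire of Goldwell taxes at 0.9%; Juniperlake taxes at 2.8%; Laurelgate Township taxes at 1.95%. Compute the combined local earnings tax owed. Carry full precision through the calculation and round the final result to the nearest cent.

$362.63

The Shire of Goldwell, 1 Jan – 21 Feb 2027: 52 days → $15,000 × 0.9% × 52/365 = $19.2329
Juniperlake, 22 Feb – 13 Nov 2027: 265 days → $15,000 × 2.8% × 265/365 = $304.9315
Laurelgate Township, 14 Nov – 31 Dec 2027: 48 days → $15,000 × 1.95% × 48/365 = $38.4658
Total = $362.6301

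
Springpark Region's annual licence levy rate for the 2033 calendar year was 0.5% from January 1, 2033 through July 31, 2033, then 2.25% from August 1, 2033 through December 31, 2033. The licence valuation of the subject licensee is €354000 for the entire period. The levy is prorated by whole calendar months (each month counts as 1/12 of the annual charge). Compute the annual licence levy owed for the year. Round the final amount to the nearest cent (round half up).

€4351.25

January 1 – July 31, 2033: 7 months at 0.5% → €354000 × 0.5% × 7/12 = €1032.5000
August 1 – December 31, 2033: 5 months at 2.25% → €354000 × 2.25% × 5/12 = €3318.7500
Total = €4351.2500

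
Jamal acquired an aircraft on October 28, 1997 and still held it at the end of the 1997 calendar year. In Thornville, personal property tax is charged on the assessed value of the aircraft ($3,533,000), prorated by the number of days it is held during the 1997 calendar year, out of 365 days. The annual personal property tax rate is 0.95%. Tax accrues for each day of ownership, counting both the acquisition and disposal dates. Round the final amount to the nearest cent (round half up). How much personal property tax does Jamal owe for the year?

Days held (October 28 – December 31, 1997): 65 out of 365
Tax = $3,533,000 × 0.95% × 65/365 = $5,977.0616

$5,977.06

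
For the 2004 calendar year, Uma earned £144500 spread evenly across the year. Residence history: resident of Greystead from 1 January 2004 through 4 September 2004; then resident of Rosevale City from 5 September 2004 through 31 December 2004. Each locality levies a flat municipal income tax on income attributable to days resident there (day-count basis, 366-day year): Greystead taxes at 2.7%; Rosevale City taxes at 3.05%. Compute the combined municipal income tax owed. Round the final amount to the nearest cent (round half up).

Greystead, 1 January – 4 September 2004: 248 days → £144500 × 2.7% × 248/366 = £2643.6393
Rosevale City, 5 September – 31 December 2004: 118 days → £144500 × 3.05% × 118/366 = £1420.9167
Total = £4064.5560

£4064.56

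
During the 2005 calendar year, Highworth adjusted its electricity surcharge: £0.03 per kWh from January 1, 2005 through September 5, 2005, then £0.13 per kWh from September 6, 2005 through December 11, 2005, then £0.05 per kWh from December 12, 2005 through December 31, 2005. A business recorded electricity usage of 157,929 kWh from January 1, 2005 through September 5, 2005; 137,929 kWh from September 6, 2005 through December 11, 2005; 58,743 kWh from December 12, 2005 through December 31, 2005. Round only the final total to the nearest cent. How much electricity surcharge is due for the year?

January 1 – September 5, 2005: 157,929 kWh at £0.03/kWh → £4,737.87
September 6 – December 11, 2005: 137,929 kWh at £0.13/kWh → £17,930.77
December 12 – December 31, 2005: 58,743 kWh at £0.05/kWh → £2,937.15

£25,605.79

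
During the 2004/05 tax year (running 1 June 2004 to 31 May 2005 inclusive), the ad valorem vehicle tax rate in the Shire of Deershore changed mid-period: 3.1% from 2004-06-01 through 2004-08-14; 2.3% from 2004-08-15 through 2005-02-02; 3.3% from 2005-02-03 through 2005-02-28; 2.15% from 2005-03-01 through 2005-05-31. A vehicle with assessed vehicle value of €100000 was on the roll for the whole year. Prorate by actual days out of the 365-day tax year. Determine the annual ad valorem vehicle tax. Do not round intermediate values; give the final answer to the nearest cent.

€2497.81

2004-06-01 to 2004-08-14: 75 days at 3.1% → €100000 × 3.1% × 75/365 = €636.9863
2004-08-15 to 2005-02-02: 172 days at 2.3% → €100000 × 2.3% × 172/365 = €1083.8356
2005-02-03 to 2005-02-28: 26 days at 3.3% → €100000 × 3.3% × 26/365 = €235.0685
2005-03-01 to 2005-05-31: 92 days at 2.15% → €100000 × 2.15% × 92/365 = €541.9178
Total = €2497.8082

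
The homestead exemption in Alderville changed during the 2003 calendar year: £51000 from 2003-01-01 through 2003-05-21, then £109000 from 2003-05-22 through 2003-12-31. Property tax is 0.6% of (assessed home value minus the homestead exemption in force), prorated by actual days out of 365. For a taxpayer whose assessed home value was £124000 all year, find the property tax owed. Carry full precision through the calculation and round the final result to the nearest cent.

2003-01-01 to 2003-05-21: 141 days, exemption £51000 → (£124000 − £51000) × 0.6% × 141/365 = £169.2000
2003-05-22 to 2003-12-31: 224 days, exemption £109000 → (£124000 − £109000) × 0.6% × 224/365 = £55.2329
Total = £224.4329

£224.43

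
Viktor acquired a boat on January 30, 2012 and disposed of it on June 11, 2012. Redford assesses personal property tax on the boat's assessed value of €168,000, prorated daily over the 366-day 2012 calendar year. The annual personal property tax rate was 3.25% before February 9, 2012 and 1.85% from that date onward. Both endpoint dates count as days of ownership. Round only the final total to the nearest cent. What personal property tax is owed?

€1,202.16

January 30 – February 8, 2012: 10 days at 3.25% → €168,000 × 3.25% × 10/366 = €149.1803
February 9 – June 11, 2012: 124 days at 1.85% → €168,000 × 1.85% × 124/366 = €1,052.9836
Total = €1,202.1639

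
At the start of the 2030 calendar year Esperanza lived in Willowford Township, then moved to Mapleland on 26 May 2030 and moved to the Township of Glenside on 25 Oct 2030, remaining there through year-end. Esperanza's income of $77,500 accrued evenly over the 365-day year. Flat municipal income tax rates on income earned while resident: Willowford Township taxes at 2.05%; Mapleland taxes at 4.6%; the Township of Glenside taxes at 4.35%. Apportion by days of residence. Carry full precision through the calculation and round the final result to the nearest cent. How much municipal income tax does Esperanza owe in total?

$2,743.82

Willowford Township, 1 Jan – 25 May 2030: 145 days → $77,500 × 2.05% × 145/365 = $631.1473
Mapleland, 26 May – 24 Oct 2030: 152 days → $77,500 × 4.6% × 152/365 = $1,484.6027
The Township of Glenside, 25 Oct – 31 Dec 2030: 68 days → $77,500 × 4.35% × 68/365 = $628.0685
Total = $2,743.8185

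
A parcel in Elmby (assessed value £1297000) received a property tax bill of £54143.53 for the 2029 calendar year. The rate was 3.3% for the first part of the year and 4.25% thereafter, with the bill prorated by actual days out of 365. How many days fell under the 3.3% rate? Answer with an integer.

29 days

Let d = days at the first rate; then 365 − d days at the second rate.
£1297000 × [3.3%·d + 4.25%·(365−d)] / 365 = £54143.53
Solving gives d = 29, so the new rate took effect on January 30, 2029.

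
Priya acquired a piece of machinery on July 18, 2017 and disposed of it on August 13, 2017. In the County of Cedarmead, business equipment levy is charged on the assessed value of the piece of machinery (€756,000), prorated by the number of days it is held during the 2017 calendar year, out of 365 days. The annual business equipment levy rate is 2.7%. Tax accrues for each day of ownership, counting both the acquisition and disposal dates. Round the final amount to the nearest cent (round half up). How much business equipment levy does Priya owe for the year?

€1,509.93

Days held (July 18 – August 13, 2017): 27 out of 365
Tax = €756,000 × 2.7% × 27/365 = €1,509.9288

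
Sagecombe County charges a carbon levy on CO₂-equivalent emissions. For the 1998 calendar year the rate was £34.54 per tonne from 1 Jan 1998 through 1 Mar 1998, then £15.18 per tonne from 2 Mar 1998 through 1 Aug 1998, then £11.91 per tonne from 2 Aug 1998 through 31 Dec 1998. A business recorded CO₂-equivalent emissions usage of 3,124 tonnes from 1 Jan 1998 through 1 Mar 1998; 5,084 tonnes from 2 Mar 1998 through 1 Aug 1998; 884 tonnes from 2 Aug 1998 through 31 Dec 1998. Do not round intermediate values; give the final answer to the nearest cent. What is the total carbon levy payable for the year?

£195,606.52

1 Jan – 1 Mar 1998: 3,124 tonnes at £34.54/tonne → £107,902.96
2 Mar – 1 Aug 1998: 5,084 tonnes at £15.18/tonne → £77,175.12
2 Aug – 31 Dec 1998: 884 tonnes at £11.91/tonne → £10,528.44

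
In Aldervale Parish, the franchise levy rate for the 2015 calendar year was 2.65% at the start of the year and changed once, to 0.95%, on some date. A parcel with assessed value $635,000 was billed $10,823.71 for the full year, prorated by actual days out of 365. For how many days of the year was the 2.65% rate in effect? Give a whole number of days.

162 days

Let d = days at the first rate; then 365 − d days at the second rate.
$635,000 × [2.65%·d + 0.95%·(365−d)] / 365 = $10,823.71
Solving gives d = 162, so the new rate took effect on 12 Jun 2015.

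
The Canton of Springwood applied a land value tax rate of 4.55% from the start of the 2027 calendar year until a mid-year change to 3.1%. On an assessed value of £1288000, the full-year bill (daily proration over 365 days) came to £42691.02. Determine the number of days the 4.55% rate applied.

54 days

Let d = days at the first rate; then 365 − d days at the second rate.
£1288000 × [4.55%·d + 3.1%·(365−d)] / 365 = £42691.02
Solving gives d = 54, so the new rate took effect on 24 February 2027.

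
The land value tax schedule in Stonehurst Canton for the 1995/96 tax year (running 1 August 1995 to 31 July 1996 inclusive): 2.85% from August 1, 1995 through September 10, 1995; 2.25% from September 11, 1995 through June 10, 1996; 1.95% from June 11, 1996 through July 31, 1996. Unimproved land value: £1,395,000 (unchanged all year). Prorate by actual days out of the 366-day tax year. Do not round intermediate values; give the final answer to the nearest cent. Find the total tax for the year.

August 1 – September 10, 1995: 41 days at 2.85% → £1,395,000 × 2.85% × 41/366 = £4,453.7090
September 11, 1995 – June 10, 1996: 274 days at 2.25% → £1,395,000 × 2.25% × 274/366 = £23,497.7459
June 11 – July 31, 1996: 51 days at 1.95% → £1,395,000 × 1.95% × 51/366 = £3,790.5123
Total = £31,741.9672

£31,741.97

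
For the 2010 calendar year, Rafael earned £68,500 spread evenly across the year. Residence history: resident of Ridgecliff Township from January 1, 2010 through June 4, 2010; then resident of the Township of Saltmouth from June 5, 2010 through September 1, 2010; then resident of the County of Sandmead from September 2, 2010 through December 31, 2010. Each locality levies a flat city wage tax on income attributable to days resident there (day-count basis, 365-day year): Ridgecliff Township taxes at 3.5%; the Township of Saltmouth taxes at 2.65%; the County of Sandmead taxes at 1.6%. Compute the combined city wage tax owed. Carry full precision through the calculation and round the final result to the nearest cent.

£1,824.07

Ridgecliff Township, January 1 – June 4, 2010: 155 days → £68,500 × 3.5% × 155/365 = £1,018.1164
The Township of Saltmouth, June 5 – September 1, 2010: 89 days → £68,500 × 2.65% × 89/365 = £442.6226
The County of Sandmead, September 2 – December 31, 2010: 121 days → £68,500 × 1.6% × 121/365 = £363.3315
Total = £1,824.0705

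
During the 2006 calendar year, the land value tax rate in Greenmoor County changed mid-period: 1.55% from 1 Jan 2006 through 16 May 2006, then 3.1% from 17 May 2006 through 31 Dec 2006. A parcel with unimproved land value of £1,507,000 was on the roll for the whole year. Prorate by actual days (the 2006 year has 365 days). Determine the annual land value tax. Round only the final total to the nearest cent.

1 Jan – 16 May 2006: 136 days at 1.55% → £1,507,000 × 1.55% × 136/365 = £8,703.4411
17 May – 31 Dec 2006: 229 days at 3.1% → £1,507,000 × 3.1% × 229/365 = £29,310.1178
Total = £38,013.5589

£38,013.56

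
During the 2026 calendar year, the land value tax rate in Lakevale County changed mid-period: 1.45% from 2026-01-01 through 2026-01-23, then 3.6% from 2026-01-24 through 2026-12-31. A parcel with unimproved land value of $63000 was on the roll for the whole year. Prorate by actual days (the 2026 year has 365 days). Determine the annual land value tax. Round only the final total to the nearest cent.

$2182.65

2026-01-01 to 2026-01-23: 23 days at 1.45% → $63000 × 1.45% × 23/365 = $57.5630
2026-01-24 to 2026-12-31: 342 days at 3.6% → $63000 × 3.6% × 342/365 = $2125.0849
Total = $2182.6479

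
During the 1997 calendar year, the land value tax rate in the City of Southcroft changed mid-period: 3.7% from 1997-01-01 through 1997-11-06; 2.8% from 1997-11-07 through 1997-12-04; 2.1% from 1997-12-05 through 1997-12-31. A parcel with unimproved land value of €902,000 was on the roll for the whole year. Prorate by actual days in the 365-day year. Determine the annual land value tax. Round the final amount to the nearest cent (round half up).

€31,683.68

1997-01-01 to 1997-11-06: 310 days at 3.7% → €902,000 × 3.7% × 310/365 = €28,345.0411
1997-11-07 to 1997-12-04: 28 days at 2.8% → €902,000 × 2.8% × 28/365 = €1,937.4466
1997-12-05 to 1997-12-31: 27 days at 2.1% → €902,000 × 2.1% × 27/365 = €1,401.1890
Total = €31,683.6767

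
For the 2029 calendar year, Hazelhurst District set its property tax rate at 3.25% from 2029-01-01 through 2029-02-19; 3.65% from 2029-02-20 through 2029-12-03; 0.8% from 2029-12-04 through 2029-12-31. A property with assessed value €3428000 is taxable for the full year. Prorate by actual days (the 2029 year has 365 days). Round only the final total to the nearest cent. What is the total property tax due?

€115749.00

2029-01-01 to 2029-02-19: 50 days at 3.25% → €3428000 × 3.25% × 50/365 = €15261.6438
2029-02-20 to 2029-12-03: 287 days at 3.65% → €3428000 × 3.65% × 287/365 = €98383.6000
2029-12-04 to 2029-12-31: 28 days at 0.8% → €3428000 × 0.8% × 28/365 = €2103.7589
Total = €115749.0027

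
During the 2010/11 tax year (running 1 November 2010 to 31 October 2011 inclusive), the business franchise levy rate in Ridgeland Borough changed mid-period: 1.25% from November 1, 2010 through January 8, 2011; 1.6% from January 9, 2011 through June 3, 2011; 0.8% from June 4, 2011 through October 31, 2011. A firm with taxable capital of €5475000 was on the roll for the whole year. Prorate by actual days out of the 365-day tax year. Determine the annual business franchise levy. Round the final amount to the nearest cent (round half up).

November 1, 2010 – January 8, 2011: 69 days at 1.25% → €5475000 × 1.25% × 69/365 = €12937.5000
January 9 – June 3, 2011: 146 days at 1.6% → €5475000 × 1.6% × 146/365 = €35040.0000
June 4 – October 31, 2011: 150 days at 0.8% → €5475000 × 0.8% × 150/365 = €18000.0000
Total = €65977.5000

€65977.50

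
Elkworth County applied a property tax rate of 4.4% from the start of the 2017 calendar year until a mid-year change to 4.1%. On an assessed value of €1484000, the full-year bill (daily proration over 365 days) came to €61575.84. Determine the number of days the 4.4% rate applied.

60 days

Let d = days at the first rate; then 365 − d days at the second rate.
€1484000 × [4.4%·d + 4.1%·(365−d)] / 365 = €61575.84
Solving gives d = 60, so the new rate took effect on 2 Mar 2017.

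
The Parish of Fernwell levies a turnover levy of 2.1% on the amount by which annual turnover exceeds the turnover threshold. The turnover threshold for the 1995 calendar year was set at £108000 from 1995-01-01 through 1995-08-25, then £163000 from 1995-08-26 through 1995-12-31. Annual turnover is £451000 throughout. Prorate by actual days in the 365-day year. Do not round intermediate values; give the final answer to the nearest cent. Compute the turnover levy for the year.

£6797.96

1995-01-01 to 1995-08-25: 237 days, exemption £108000 → (£451000 − £108000) × 2.1% × 237/365 = £4677.0164
1995-08-26 to 1995-12-31: 128 days, exemption £163000 → (£451000 − £163000) × 2.1% × 128/365 = £2120.9425
Total = £6797.9589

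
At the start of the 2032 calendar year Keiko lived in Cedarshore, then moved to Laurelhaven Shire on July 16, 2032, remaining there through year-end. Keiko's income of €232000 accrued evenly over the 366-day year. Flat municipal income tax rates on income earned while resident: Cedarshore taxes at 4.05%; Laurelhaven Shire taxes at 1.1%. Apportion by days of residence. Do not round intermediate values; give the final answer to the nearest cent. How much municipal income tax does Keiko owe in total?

€6235.79

Cedarshore, January 1 – July 15, 2032: 197 days → €232000 × 4.05% × 197/366 = €5057.4098
Laurelhaven Shire, July 16 – December 31, 2032: 169 days → €232000 × 1.1% × 169/366 = €1178.3825
Total = €6235.7923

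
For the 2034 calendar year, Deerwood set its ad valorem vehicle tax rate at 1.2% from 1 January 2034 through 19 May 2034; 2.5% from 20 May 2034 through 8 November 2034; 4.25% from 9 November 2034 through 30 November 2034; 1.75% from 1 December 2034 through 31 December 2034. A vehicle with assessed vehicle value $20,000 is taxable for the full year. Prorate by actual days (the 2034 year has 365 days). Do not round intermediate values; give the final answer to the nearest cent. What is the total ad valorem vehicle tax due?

$409.34

1 January – 19 May 2034: 139 days at 1.2% → $20,000 × 1.2% × 139/365 = $91.3973
20 May – 8 November 2034: 173 days at 2.5% → $20,000 × 2.5% × 173/365 = $236.9863
9 November – 30 November 2034: 22 days at 4.25% → $20,000 × 4.25% × 22/365 = $51.2329
1 December – 31 December 2034: 31 days at 1.75% → $20,000 × 1.75% × 31/365 = $29.7260
Total = $409.3425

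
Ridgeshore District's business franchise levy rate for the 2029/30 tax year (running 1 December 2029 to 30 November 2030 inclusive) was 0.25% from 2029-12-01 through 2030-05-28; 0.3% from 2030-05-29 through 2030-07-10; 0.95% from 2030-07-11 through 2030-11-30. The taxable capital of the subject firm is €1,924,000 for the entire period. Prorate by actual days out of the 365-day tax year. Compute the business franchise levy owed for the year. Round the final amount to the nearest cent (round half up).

2029-12-01 to 2030-05-28: 179 days at 0.25% → €1,924,000 × 0.25% × 179/365 = €2,358.8767
2030-05-29 to 2030-07-10: 43 days at 0.3% → €1,924,000 × 0.3% × 43/365 = €679.9890
2030-07-11 to 2030-11-30: 143 days at 0.95% → €1,924,000 × 0.95% × 143/365 = €7,160.9699
Total = €10,199.8356

€10,199.84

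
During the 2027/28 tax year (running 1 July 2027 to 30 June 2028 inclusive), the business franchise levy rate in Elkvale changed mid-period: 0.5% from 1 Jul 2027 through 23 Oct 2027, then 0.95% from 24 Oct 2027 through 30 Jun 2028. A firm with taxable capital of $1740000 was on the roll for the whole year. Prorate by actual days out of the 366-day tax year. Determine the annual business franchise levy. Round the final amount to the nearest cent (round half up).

1 Jul – 23 Oct 2027: 115 days at 0.5% → $1740000 × 0.5% × 115/366 = $2733.6066
24 Oct 2027 – 30 Jun 2028: 251 days at 0.95% → $1740000 × 0.95% × 251/366 = $11336.1475
Total = $14069.7541

$14069.75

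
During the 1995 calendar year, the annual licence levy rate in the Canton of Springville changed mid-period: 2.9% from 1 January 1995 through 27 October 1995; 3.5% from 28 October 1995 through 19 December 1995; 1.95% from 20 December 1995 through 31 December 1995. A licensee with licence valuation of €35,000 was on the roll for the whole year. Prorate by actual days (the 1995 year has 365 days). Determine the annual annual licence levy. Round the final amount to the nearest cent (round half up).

1 January – 27 October 1995: 300 days at 2.9% → €35,000 × 2.9% × 300/365 = €834.2466
28 October – 19 December 1995: 53 days at 3.5% → €35,000 × 3.5% × 53/365 = €177.8767
20 December – 31 December 1995: 12 days at 1.95% → €35,000 × 1.95% × 12/365 = €22.4384
Total = €1,034.5616

€1,034.56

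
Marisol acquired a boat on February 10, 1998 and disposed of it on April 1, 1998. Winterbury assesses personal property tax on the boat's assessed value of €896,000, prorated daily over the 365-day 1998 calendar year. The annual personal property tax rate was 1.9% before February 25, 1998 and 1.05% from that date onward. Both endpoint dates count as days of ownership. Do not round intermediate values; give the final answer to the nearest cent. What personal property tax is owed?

€1,627.53

February 10 – February 24, 1998: 15 days at 1.9% → €896,000 × 1.9% × 15/365 = €699.6164
February 25 – April 1, 1998: 36 days at 1.05% → €896,000 × 1.05% × 36/365 = €927.9123
Total = €1,627.5288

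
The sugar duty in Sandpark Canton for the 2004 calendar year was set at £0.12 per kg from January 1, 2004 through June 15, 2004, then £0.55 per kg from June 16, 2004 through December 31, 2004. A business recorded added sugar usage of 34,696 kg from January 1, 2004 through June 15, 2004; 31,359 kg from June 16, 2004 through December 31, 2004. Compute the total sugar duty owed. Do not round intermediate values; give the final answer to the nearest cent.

£21410.97

January 1 – June 15, 2004: 34,696 kg at £0.12/kg → £4163.52
June 16 – December 31, 2004: 31,359 kg at £0.55/kg → £17247.45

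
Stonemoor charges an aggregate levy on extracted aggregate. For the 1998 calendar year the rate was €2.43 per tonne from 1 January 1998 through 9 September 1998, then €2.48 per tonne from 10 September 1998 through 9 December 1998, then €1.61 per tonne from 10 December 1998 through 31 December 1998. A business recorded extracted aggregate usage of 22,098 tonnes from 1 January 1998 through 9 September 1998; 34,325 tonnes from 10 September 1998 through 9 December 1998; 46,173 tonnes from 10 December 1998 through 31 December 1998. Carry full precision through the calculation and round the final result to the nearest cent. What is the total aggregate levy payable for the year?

€213,162.67

1 January – 9 September 1998: 22,098 tonnes at €2.43/tonne → €53,698.14
10 September – 9 December 1998: 34,325 tonnes at €2.48/tonne → €85,126.00
10 December – 31 December 1998: 46,173 tonnes at €1.61/tonne → €74,338.53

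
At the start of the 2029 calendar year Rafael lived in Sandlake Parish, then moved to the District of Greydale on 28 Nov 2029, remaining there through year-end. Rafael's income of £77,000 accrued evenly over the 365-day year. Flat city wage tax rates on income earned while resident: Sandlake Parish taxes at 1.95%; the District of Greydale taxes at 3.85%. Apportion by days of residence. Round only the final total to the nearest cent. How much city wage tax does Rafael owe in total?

£1,637.78

Sandlake Parish, 1 Jan – 27 Nov 2029: 331 days → £77,000 × 1.95% × 331/365 = £1,361.6342
The District of Greydale, 28 Nov – 31 Dec 2029: 34 days → £77,000 × 3.85% × 34/365 = £276.1452
Total = £1,637.7795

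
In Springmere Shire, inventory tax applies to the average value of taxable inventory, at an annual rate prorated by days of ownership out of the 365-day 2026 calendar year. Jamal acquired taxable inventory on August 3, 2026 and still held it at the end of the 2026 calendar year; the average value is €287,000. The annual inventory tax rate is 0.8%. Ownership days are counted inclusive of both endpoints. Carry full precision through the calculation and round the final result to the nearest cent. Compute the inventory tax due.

€949.85

Days held (August 3 – December 31, 2026): 151 out of 365
Tax = €287,000 × 0.8% × 151/365 = €949.8521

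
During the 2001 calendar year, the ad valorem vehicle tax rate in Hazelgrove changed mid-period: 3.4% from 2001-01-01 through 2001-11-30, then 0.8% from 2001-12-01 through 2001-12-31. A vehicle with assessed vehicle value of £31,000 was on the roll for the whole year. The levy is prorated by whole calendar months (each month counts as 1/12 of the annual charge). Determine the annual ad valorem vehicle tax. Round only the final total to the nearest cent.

2001-01-01 to 2001-11-30: 11 months at 3.4% → £31,000 × 3.4% × 11/12 = £966.1667
2001-12-01 to 2001-12-31: 1 month at 0.8% → £31,000 × 0.8% × 1/12 = £20.6667
Total = £986.8333

£986.83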